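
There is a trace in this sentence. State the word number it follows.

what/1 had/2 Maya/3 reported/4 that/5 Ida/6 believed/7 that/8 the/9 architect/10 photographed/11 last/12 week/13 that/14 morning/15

11

The displaced element is "what" (word 1).
It is linked across 2 clause boundaries (that → that).
It functions as the direct object of "photographed", so the gap sits immediately after word 11 ("photographed").
Base order: Maya had reported that Ida believed that the architect photographed what last week that morning.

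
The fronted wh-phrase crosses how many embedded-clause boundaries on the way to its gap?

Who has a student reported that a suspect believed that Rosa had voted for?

2

"who" is extracted from the PP object of "voted".
Boundaries crossed, outermost first: [that], [that] — 2 in total.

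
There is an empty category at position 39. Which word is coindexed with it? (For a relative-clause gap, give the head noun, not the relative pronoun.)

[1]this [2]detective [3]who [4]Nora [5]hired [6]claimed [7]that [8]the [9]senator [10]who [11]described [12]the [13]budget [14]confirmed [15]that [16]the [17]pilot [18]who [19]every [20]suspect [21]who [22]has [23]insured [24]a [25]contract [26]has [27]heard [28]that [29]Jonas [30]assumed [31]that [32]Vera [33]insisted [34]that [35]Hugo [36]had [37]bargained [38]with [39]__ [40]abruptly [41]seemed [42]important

17

The gap at 39 is the prepositional object of "bargained", inside a relative clause.
The relative pronoun is "who" (word 18); it is bound by the head noun immediately before it.
Its filler is the head noun "pilot", at word 17.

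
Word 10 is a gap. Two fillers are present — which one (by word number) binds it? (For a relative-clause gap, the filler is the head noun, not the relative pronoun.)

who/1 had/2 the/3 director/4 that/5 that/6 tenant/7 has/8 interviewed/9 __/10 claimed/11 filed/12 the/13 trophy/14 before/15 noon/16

The marked gap is inside the relative clause, the direct object of "interviewed".
Its filler is the head noun "director" (via "that"), at word 4.
(The other dependency links word 1 to a gap after word 11.)

4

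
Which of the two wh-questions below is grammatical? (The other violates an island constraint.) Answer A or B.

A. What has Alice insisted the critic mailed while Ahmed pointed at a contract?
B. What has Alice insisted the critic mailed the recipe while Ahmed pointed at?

A

In B, the wh-phrase is extracted from inside an adjunct island (introduced by "while"), which blocks movement.
In A, the extraction path crosses only that-complement boundaries, which are transparent.
So A is grammatical.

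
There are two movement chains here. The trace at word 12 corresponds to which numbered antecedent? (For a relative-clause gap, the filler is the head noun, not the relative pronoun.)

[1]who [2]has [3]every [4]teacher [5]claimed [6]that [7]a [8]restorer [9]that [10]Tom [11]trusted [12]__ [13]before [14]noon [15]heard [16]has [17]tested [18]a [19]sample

The marked gap is inside the relative clause, the direct object of "trusted".
Its filler is the head noun "restorer" (via "that"), at word 8.
(The other dependency links word 1 to a gap after word 15.)

8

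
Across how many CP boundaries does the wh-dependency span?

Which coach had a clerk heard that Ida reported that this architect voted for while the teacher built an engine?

"which coach" is extracted from the PP object of "voted".
Boundaries crossed, outermost first: [that], [that] — 2 in total.

2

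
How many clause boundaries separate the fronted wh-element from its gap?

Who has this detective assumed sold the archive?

1

"who" is extracted from the subject of "sold".
Boundaries crossed, outermost first: [Ø] — 1 in total.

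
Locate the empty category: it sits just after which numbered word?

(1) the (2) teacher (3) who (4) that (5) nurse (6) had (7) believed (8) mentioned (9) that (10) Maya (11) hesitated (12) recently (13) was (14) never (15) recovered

The displaced element is "the teacher" (word 2).
It is linked across 1 clause boundary (Ø).
It functions as the subject of "mentioned", so the gap sits immediately after word 7 ("believed").
Base order: That nurse had believed that the teacher mentioned that Maya hesitated recently.

7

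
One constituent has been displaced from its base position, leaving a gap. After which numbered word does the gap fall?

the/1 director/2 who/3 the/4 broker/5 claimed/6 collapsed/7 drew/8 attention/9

6

The displaced element is "the director" (word 2).
It is linked across 1 clause boundary (Ø).
It functions as the subject of "collapsed", so the gap sits immediately after word 6 ("claimed").
Base order: The broker claimed the director collapsed.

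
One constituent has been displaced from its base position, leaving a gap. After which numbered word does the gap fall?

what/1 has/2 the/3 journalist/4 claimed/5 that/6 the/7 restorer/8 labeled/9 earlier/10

The displaced element is "what" (word 1).
It is linked across 1 clause boundary (that).
It functions as the direct object of "labeled", so the gap sits immediately after word 9 ("labeled").
Base order: The journalist has claimed that the restorer labeled what earlier.

9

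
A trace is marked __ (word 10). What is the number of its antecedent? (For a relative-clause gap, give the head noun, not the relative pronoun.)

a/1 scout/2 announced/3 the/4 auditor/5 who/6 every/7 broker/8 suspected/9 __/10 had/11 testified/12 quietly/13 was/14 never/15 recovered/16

5

The gap at 10 is the subject of "testified", inside a relative clause.
The relative pronoun is "who" (word 6); it is bound by the head noun immediately before it.
Its filler is the head noun "auditor", at word 5.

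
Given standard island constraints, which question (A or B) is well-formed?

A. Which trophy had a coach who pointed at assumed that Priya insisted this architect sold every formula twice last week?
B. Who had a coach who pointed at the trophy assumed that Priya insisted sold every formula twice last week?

B

In A, the wh-phrase is extracted from inside a complex-NP island (relative clause) (introduced by "who"), which blocks movement.
In B, the extraction path crosses only that-complement boundaries, which are transparent.
So B is grammatical.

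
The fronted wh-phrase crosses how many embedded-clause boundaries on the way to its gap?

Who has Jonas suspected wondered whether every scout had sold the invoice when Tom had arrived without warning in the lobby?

1

"who" is extracted from the subject of "wondered".
Boundaries crossed, outermost first: [Ø] — 1 in total.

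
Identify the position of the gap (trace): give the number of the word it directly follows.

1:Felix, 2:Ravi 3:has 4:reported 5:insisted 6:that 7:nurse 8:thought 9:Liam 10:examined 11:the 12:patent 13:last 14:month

4

The displaced element is "Felix" (word 1).
It is linked across 1 clause boundary (Ø).
It functions as the subject of "insisted", so the gap sits immediately after word 4 ("reported").
Base order: Ravi has reported that Felix insisted that nurse thought Liam examined the patent last month.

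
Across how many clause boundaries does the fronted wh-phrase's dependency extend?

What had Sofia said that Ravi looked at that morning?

1

"what" is extracted from the PP object of "looked".
Boundaries crossed, outermost first: [that] — 1 in total.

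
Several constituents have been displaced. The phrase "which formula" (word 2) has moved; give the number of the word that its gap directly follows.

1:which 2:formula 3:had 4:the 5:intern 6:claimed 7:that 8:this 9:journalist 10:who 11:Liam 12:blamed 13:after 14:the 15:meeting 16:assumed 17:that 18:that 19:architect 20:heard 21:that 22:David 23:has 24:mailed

The displaced element is "which formula" (word 2).
It is linked across 3 clause boundaries (that → that → that).
It functions as the direct object of "mailed", so the gap sits immediately after word 24 ("mailed").
Base order: The intern had claimed that this journalist who Liam blamed after the meeting assumed that that architect heard that David has mailed which formula.

24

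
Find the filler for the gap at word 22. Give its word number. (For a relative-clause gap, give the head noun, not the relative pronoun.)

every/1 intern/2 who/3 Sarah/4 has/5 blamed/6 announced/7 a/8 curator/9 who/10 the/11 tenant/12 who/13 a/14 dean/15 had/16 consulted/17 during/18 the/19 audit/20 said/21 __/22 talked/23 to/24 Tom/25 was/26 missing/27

The gap at 22 is the subject of "talked", inside a relative clause.
The relative pronoun is "who" (word 10); it is bound by the head noun immediately before it.
Its filler is the head noun "curator", at word 9.

9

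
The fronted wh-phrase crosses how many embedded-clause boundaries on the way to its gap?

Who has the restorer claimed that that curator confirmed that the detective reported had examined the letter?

"who" is extracted from the subject of "examined".
Boundaries crossed, outermost first: [that], [that], [Ø] — 3 in total.

3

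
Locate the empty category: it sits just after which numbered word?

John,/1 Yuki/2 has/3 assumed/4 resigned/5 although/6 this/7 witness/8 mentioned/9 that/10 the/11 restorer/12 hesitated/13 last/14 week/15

The displaced element is "John" (word 1).
It is linked across 1 clause boundary (Ø).
It functions as the subject of "resigned", so the gap sits immediately after word 4 ("assumed").
Base order: Yuki has assumed John resigned although this witness mentioned that the restorer hesitated last week.

4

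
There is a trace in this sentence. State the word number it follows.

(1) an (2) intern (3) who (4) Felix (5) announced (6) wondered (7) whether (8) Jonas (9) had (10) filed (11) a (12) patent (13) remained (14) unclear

The displaced element is "an intern" (word 2).
It is linked across 1 clause boundary (Ø).
It functions as the subject of "wondered", so the gap sits immediately after word 5 ("announced").
Base order: Felix announced an intern wondered whether Jonas had filed a patent.

5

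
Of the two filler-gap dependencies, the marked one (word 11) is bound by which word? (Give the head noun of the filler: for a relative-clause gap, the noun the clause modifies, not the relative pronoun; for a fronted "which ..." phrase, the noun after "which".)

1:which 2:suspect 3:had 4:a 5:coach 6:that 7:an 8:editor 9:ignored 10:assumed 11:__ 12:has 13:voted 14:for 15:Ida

The marked gap is the subject of "voted".
Its filler is the fronted wh-phrase "which suspect", at word 2.
(The other dependency links word 5 to a gap after word 9.)

2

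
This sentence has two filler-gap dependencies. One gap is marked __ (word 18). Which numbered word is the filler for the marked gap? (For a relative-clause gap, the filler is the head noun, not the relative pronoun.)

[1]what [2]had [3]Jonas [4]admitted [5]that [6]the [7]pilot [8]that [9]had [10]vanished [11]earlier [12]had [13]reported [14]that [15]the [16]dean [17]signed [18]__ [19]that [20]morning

1

The marked gap is the direct object of "signed".
Its filler is the fronted wh-phrase "what", at word 1.
(The other dependency links word 7 to a gap after word 8.)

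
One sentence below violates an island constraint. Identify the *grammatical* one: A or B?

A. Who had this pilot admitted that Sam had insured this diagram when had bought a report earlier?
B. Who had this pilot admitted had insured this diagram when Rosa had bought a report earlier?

In A, the wh-phrase is extracted from inside an adjunct island (introduced by "when"), which blocks movement.
In B, the extraction path crosses only that-complement boundaries, which are transparent.
So B is grammatical.

B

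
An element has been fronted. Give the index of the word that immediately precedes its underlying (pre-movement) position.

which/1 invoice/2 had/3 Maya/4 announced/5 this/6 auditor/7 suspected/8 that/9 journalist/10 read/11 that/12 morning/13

The displaced element is "which invoice" (word 2).
It is linked across 2 clause boundaries (Ø → Ø).
It functions as the direct object of "read", so the gap sits immediately after word 11 ("read").
Base order: Maya had announced this auditor suspected that journalist read which invoice that morning.

11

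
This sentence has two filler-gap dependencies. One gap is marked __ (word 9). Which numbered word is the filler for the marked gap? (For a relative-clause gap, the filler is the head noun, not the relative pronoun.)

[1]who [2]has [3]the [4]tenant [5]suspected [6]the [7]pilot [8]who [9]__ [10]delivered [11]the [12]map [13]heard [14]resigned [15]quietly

The marked gap is inside the relative clause, the subject of "delivered".
Its filler is the head noun "pilot" (via "who"), at word 7.
(The other dependency links word 1 to a gap after word 13.)

7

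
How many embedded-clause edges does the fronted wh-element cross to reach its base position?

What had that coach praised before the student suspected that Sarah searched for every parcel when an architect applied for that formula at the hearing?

0

"what" originates inside the matrix clause — no clause boundary is crossed.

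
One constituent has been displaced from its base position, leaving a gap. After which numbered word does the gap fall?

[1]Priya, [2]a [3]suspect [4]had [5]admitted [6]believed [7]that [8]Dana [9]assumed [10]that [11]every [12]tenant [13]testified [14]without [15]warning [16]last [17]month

5

The displaced element is "Priya" (word 1).
It is linked across 1 clause boundary (Ø).
It functions as the subject of "believed", so the gap sits immediately after word 5 ("admitted").
Base order: A suspect had admitted that Priya believed that Dana assumed that every tenant testified without warning last month.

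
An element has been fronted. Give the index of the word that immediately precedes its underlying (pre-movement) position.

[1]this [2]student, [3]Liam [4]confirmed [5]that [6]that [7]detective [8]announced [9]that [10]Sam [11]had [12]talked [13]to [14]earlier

13

The displaced element is "this student" (word 2).
It is linked across 2 clause boundaries (that → that).
It functions as the object of the preposition "to" of "talked", so the gap sits immediately after word 13 ("to").
Base order: Liam confirmed that that detective announced that Sam had talked to this student earlier.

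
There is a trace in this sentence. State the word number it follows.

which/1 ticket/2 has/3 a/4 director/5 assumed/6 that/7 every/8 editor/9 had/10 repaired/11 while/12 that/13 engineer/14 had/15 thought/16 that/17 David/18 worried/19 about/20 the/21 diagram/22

11

The displaced element is "which ticket" (word 2).
It is linked across 1 clause boundary (that).
It functions as the direct object of "repaired", so the gap sits immediately after word 11 ("repaired").
Base order: A director has assumed that every editor had repaired which ticket while that engineer had thought that David worried about the diagram.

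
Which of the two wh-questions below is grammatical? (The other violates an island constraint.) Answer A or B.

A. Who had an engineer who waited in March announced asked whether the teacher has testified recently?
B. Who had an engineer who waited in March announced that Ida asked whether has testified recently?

A

In B, the wh-phrase is extracted from inside a wh-island (introduced by "whether"), which blocks movement.
In A, the extraction path crosses only that-complement boundaries, which are transparent.
So A is grammatical.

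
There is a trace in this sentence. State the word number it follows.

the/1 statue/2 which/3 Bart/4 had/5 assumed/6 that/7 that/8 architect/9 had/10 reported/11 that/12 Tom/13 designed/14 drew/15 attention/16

14

The displaced element is "the statue" (word 2).
It is linked across 2 clause boundaries (that → that).
It functions as the direct object of "designed", so the gap sits immediately after word 14 ("designed").
Base order: Bart had assumed that that architect had reported that Tom designed the statue.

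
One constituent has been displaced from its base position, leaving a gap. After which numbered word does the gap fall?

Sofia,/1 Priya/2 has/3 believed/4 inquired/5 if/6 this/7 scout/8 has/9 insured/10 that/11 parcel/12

4

The displaced element is "Sofia" (word 1).
It is linked across 1 clause boundary (Ø).
It functions as the subject of "inquired", so the gap sits immediately after word 4 ("believed").
Base order: Priya has believed that Sofia inquired if this scout has insured that parcel.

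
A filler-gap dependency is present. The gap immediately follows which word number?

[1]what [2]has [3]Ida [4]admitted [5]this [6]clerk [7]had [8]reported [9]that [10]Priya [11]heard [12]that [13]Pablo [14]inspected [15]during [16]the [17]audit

The displaced element is "what" (word 1).
It is linked across 3 clause boundaries (Ø → that → that).
It functions as the direct object of "inspected", so the gap sits immediately after word 14 ("inspected").
Base order: Ida has admitted this clerk had reported that Priya heard that Pablo inspected what during the audit.

14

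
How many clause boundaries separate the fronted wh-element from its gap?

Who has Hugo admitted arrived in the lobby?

1

"who" is extracted from the subject of "arrived".
Boundaries crossed, outermost first: [Ø] — 1 in total.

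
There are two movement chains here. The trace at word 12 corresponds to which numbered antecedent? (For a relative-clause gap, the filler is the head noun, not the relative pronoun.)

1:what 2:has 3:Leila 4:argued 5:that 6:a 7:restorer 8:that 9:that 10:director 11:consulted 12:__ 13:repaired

The marked gap is inside the relative clause, the direct object of "consulted".
Its filler is the head noun "restorer" (via "that"), at word 7.
(The other dependency links word 1 to a gap after word 13.)

7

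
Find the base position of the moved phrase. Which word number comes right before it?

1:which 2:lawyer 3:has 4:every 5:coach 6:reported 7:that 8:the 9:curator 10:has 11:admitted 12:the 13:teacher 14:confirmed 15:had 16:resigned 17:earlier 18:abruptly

The displaced element is "which lawyer" (word 2).
It is linked across 3 clause boundaries (that → Ø → Ø).
It functions as the subject of "resigned", so the gap sits immediately after word 14 ("confirmed").
Base order: Every coach has reported that the curator has admitted the teacher confirmed that which lawyer had resigned earlier abruptly.

14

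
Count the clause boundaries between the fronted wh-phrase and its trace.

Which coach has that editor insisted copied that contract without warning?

1

"which coach" is extracted from the subject of "copied".
Boundaries crossed, outermost first: [Ø] — 1 in total.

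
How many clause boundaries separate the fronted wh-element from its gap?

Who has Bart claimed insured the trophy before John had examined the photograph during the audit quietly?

1

"who" is extracted from the subject of "insured".
Boundaries crossed, outermost first: [Ø] — 1 in total.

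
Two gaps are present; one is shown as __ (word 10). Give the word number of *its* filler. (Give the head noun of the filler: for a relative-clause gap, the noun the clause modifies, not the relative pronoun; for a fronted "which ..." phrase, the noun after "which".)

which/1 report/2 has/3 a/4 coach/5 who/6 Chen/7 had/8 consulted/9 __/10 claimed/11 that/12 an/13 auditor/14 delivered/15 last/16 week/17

The marked gap is inside the relative clause, the direct object of "consulted".
Its filler is the head noun "coach" (via "who"), at word 5.
(The other dependency links word 2 to a gap after word 15.)

5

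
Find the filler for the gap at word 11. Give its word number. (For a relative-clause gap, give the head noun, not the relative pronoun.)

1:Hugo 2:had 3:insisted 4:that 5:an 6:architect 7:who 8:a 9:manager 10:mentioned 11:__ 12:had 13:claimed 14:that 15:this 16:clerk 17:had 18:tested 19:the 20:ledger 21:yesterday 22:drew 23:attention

The gap at 11 is the subject of "claimed", inside a relative clause.
The relative pronoun is "who" (word 7); it is bound by the head noun immediately before it.
Its filler is the head noun "architect", at word 6.

6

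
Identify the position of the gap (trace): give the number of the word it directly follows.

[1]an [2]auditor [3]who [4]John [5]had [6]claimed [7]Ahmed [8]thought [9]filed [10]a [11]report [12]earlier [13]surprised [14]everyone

8

The displaced element is "an auditor" (word 2).
It is linked across 2 clause boundaries (Ø → Ø).
It functions as the subject of "filed", so the gap sits immediately after word 8 ("thought").
Base order: John had claimed Ahmed thought that an auditor filed a report earlier.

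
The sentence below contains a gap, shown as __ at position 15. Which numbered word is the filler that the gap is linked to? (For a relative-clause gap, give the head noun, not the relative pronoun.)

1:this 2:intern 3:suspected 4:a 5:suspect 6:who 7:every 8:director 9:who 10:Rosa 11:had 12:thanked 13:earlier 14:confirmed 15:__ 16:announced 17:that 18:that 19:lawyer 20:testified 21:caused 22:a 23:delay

The gap at 15 is the subject of "announced", inside a relative clause.
The relative pronoun is "who" (word 6); it is bound by the head noun immediately before it.
Its filler is the head noun "suspect", at word 5.

5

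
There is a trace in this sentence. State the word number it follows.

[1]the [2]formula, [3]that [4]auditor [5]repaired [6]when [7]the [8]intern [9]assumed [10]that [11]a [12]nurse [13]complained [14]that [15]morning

The displaced element is "the formula" (word 2).
It functions as the direct object of "repaired", so the gap sits immediately after word 5 ("repaired").
Base order: That auditor repaired the formula when the intern assumed that a nurse complained that morning.

5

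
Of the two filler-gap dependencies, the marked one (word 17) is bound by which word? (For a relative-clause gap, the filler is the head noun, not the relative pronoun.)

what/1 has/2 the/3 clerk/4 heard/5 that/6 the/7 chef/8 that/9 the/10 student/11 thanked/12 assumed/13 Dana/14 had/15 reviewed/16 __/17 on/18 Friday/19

The marked gap is the direct object of "reviewed".
Its filler is the fronted wh-phrase "what", at word 1.
(The other dependency links word 8 to a gap after word 12.)

1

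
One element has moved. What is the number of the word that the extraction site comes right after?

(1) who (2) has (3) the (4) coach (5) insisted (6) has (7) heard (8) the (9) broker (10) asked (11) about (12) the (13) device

The displaced element is "who" (word 1).
It is linked across 1 clause boundary (Ø).
It functions as the subject of "heard", so the gap sits immediately after word 5 ("insisted").
Base order: The coach has insisted who has heard the broker asked about the device.

5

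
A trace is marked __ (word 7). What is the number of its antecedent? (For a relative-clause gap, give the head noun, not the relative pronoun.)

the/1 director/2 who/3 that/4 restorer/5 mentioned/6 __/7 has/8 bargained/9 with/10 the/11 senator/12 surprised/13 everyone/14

The gap at 7 is the subject of "bargained", inside a relative clause.
The relative pronoun is "who" (word 3); it is bound by the head noun immediately before it.
Its filler is the head noun "director", at word 2.

2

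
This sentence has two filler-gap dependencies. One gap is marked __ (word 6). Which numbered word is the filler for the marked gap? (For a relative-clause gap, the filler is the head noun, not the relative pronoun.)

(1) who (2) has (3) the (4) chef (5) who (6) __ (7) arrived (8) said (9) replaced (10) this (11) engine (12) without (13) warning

4

The marked gap is inside the relative clause, the subject of "arrived".
Its filler is the head noun "chef" (via "who"), at word 4.
(The other dependency links word 1 to a gap after word 8.)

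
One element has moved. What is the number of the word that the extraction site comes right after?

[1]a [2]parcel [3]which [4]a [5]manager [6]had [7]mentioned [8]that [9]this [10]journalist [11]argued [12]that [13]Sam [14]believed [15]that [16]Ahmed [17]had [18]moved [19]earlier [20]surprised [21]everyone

18

The displaced element is "a parcel" (word 2).
It is linked across 3 clause boundaries (that → that → that).
It functions as the direct object of "moved", so the gap sits immediately after word 18 ("moved").
Base order: A manager had mentioned that this journalist argued that Sam believed that Ahmed had moved a parcel earlier.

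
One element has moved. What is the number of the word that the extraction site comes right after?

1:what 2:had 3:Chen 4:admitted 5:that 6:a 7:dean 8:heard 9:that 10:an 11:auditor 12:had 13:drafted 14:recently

13

The displaced element is "what" (word 1).
It is linked across 2 clause boundaries (that → that).
It functions as the direct object of "drafted", so the gap sits immediately after word 13 ("drafted").
Base order: Chen had admitted that a dean heard that an auditor had drafted what recently.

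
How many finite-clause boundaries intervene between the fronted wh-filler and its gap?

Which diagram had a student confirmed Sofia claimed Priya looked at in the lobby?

2

"which diagram" is extracted from the PP object of "looked".
Boundaries crossed, outermost first: [Ø], [Ø] — 2 in total.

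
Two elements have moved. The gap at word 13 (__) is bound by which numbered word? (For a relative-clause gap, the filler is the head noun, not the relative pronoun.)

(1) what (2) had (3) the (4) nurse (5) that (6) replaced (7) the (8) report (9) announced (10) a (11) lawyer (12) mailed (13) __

1

The marked gap is the direct object of "mailed".
Its filler is the fronted wh-phrase "what", at word 1.
(The other dependency links word 4 to a gap after word 5.)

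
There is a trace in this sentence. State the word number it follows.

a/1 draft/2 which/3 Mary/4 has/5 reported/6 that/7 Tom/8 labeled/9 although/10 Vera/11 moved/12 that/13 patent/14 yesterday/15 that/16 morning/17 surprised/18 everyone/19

9

The displaced element is "a draft" (word 2).
It is linked across 1 clause boundary (that).
It functions as the direct object of "labeled", so the gap sits immediately after word 9 ("labeled").
Base order: Mary has reported that Tom labeled a draft although Vera moved that patent yesterday that morning.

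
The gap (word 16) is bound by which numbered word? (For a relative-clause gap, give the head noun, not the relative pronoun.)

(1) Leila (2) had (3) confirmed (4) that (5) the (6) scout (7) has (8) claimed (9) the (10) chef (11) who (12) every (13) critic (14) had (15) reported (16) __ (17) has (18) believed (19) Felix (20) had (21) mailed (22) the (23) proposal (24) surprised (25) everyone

The gap at 16 is the subject of "believed", inside a relative clause.
The relative pronoun is "who" (word 11); it is bound by the head noun immediately before it.
Its filler is the head noun "chef", at word 10.

10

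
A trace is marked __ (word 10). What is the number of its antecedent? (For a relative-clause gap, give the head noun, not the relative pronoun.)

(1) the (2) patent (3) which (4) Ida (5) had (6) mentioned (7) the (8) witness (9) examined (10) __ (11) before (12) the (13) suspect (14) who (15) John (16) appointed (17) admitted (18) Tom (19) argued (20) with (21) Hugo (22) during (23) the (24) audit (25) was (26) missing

2

The gap at 10 is the object of "examined", inside a relative clause.
The relative pronoun is "which" (word 3); it is bound by the head noun immediately before it.
Its filler is the head noun "patent", at word 2.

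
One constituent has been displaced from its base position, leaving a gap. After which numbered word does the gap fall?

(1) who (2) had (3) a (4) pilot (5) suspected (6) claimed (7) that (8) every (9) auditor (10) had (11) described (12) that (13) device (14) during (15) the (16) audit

5

The displaced element is "who" (word 1).
It is linked across 1 clause boundary (Ø).
It functions as the subject of "claimed", so the gap sits immediately after word 5 ("suspected").
Base order: A pilot had suspected that who claimed that every auditor had described that device during the audit.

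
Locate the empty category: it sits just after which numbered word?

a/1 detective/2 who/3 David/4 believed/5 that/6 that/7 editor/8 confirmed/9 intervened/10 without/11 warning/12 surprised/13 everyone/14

The displaced element is "a detective" (word 2).
It is linked across 2 clause boundaries (that → Ø).
It functions as the subject of "intervened", so the gap sits immediately after word 9 ("confirmed").
Base order: David believed that that editor confirmed that a detective intervened without warning.

9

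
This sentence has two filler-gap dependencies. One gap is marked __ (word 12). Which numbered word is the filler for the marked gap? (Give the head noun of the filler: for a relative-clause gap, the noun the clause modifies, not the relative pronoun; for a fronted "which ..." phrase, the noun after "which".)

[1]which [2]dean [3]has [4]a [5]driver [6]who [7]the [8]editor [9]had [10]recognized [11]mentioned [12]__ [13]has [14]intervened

2

The marked gap is the subject of "intervened".
Its filler is the fronted wh-phrase "which dean", at word 2.
(The other dependency links word 5 to a gap after word 10.)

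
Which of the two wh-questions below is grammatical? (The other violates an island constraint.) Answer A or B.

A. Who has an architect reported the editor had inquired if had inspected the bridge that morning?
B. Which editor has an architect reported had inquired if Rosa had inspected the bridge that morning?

B

In A, the wh-phrase is extracted from inside a wh-island (introduced by "if"), which blocks movement.
In B, the extraction path crosses only that-complement boundaries, which are transparent.
So B is grammatical.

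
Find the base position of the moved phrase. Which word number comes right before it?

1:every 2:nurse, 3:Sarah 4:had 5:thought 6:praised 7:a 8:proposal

5

The displaced element is "every nurse" (word 2).
It is linked across 1 clause boundary (Ø).
It functions as the subject of "praised", so the gap sits immediately after word 5 ("thought").
Base order: Sarah had thought that every nurse praised a proposal.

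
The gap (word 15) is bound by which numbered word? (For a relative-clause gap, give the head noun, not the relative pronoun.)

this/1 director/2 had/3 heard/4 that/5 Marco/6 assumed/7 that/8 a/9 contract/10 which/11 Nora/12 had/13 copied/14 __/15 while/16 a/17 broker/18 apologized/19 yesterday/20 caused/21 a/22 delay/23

10

The gap at 15 is the object of "copied", inside a relative clause.
The relative pronoun is "which" (word 11); it is bound by the head noun immediately before it.
Its filler is the head noun "contract", at word 10.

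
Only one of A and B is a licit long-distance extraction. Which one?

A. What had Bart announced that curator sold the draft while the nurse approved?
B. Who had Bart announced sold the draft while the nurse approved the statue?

In A, the wh-phrase is extracted from inside an adjunct island (introduced by "while"), which blocks movement.
In B, the extraction path crosses only that-complement boundaries, which are transparent.
So B is grammatical.

B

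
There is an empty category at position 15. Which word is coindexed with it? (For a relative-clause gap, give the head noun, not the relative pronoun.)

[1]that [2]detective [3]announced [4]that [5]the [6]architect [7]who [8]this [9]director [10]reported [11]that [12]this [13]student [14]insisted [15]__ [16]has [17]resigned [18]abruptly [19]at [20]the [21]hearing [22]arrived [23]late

The gap at 15 is the subject of "resigned", inside a relative clause.
The relative pronoun is "who" (word 7); it is bound by the head noun immediately before it.
Its filler is the head noun "architect", at word 6.

6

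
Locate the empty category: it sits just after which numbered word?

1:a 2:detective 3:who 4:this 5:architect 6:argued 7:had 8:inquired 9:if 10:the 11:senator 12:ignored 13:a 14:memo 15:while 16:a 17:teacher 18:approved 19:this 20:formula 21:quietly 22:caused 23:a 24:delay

6

The displaced element is "a detective" (word 2).
It is linked across 1 clause boundary (Ø).
It functions as the subject of "inquired", so the gap sits immediately after word 6 ("argued").
Base order: This architect argued a detective had inquired if the senator ignored a memo while a teacher approved this formula quietly.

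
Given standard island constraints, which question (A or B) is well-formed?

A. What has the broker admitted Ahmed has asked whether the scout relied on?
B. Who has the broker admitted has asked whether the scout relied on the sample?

In A, the wh-phrase is extracted from inside a wh-island (introduced by "whether"), which blocks movement.
In B, the extraction path crosses only that-complement boundaries, which are transparent.
So B is grammatical.

B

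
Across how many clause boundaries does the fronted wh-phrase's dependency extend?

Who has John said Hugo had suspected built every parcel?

2

"who" is extracted from the subject of "built".
Boundaries crossed, outermost first: [Ø], [Ø] — 2 in total.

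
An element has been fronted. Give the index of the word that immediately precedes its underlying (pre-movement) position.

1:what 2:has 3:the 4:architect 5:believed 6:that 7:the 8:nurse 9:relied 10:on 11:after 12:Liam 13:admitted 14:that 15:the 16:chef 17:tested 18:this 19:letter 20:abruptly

10

The displaced element is "what" (word 1).
It is linked across 1 clause boundary (that).
It functions as the object of the preposition "on" of "relied", so the gap sits immediately after word 10 ("on").
Base order: The architect has believed that the nurse relied on what after Liam admitted that the chef tested this letter abruptly.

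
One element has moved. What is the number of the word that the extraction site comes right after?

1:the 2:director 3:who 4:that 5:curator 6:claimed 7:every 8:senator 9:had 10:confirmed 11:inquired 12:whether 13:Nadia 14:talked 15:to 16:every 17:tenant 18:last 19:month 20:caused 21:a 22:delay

The displaced element is "the director" (word 2).
It is linked across 2 clause boundaries (Ø → Ø).
It functions as the subject of "inquired", so the gap sits immediately after word 10 ("confirmed").
Base order: That curator claimed every senator had confirmed the director inquired whether Nadia talked to every tenant last month.

10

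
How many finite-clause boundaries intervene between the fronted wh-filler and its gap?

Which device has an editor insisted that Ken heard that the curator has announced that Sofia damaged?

3

"which device" is extracted from the object of "damaged".
Boundaries crossed, outermost first: [that], [that], [that] — 3 in total.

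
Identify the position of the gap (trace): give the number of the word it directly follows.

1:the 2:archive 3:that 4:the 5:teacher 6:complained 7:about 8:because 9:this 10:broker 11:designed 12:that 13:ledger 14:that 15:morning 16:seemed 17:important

7

The displaced element is "the archive" (word 2).
It functions as the object of the preposition "about" of "complained", so the gap sits immediately after word 7 ("about").
Base order: The teacher complained about the archive because this broker designed that ledger that morning.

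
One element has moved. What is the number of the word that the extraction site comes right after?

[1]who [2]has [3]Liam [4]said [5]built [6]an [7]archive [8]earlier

The displaced element is "who" (word 1).
It is linked across 1 clause boundary (Ø).
It functions as the subject of "built", so the gap sits immediately after word 4 ("said").
Base order: Liam has said that who built an archive earlier.

4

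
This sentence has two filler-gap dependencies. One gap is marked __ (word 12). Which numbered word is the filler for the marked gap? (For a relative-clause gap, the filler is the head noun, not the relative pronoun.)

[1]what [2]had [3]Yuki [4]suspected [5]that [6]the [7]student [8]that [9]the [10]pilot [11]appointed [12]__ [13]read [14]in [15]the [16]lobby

The marked gap is inside the relative clause, the direct object of "appointed".
Its filler is the head noun "student" (via "that"), at word 7.
(The other dependency links word 1 to a gap after word 13.)

7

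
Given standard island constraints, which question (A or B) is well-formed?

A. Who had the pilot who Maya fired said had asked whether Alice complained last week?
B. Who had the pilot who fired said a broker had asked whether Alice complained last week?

In B, the wh-phrase is extracted from inside a complex-NP island (relative clause) (introduced by "who"), which blocks movement.
In A, the extraction path crosses only that-complement boundaries, which are transparent.
So A is grammatical.

A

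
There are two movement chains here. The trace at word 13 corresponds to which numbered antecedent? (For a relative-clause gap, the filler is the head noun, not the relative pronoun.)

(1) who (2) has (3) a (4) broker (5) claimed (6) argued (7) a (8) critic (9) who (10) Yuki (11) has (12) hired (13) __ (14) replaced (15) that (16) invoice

The marked gap is inside the relative clause, the direct object of "hired".
Its filler is the head noun "critic" (via "who"), at word 8.
(The other dependency links word 1 to a gap after word 5.)

8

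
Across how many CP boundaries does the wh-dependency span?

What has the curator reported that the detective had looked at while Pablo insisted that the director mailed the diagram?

1

"what" is extracted from the PP object of "looked".
Boundaries crossed, outermost first: [that] — 1 in total.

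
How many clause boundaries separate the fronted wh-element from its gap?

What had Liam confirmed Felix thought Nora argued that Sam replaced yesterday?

"what" is extracted from the object of "replaced".
Boundaries crossed, outermost first: [Ø], [Ø], [that] — 3 in total.

3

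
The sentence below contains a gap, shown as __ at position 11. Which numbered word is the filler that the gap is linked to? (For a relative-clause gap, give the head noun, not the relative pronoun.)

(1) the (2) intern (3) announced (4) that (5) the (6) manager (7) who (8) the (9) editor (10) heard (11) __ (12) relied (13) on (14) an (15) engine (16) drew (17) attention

The gap at 11 is the subject of "relied", inside a relative clause.
The relative pronoun is "who" (word 7); it is bound by the head noun immediately before it.
Its filler is the head noun "manager", at word 6.

6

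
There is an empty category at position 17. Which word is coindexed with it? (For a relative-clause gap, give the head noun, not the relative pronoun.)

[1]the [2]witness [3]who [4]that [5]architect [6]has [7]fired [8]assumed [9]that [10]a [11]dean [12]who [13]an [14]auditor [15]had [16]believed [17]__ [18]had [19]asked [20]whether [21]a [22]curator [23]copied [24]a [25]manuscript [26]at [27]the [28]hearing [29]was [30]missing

The gap at 17 is the subject of "asked", inside a relative clause.
The relative pronoun is "who" (word 12); it is bound by the head noun immediately before it.
Its filler is the head noun "dean", at word 11.

11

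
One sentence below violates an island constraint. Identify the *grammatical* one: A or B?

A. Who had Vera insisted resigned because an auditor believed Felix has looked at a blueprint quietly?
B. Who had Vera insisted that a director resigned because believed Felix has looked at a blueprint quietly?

A

In B, the wh-phrase is extracted from inside an adjunct island (introduced by "because"), which blocks movement.
In A, the extraction path crosses only that-complement boundaries, which are transparent.
So A is grammatical.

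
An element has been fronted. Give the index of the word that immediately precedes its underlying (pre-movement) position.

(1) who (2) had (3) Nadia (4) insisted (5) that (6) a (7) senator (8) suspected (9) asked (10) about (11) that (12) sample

8

The displaced element is "who" (word 1).
It is linked across 2 clause boundaries (that → Ø).
It functions as the subject of "asked", so the gap sits immediately after word 8 ("suspected").
Base order: Nadia had insisted that a senator suspected that who asked about that sample.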